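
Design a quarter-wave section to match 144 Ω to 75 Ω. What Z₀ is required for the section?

Z_qwt = √(Z_0·R_L) = √(75 × 144) = √10800

Z_qwt ≈ 104 Ω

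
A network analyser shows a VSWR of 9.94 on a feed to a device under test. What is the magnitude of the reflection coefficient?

|Γ| ≈ 0.817

|Γ| = (S − 1)/(S + 1) = (9.94 − 1)/(9.94 + 1) = 8.94/10.9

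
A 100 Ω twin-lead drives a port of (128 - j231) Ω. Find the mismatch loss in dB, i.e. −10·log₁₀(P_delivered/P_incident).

mismatch loss ≈ 3.13 dB

Γ = (28 − j231)/(228 − j231), |Γ| = 0.717
|Γ|² = 0.514, so P_del/P_inc = 1 − |Γ|² = 0.486
ML = −10·log₁₀(1 − |Γ|²)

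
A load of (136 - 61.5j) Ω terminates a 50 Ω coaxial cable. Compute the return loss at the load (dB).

Γ = (86 − j61.5)/(186 − j61.5), |Γ| = 0.54
RL = −20·log₁₀|Γ| = −20·log₁₀(0.54)

RL ≈ 5.36 dB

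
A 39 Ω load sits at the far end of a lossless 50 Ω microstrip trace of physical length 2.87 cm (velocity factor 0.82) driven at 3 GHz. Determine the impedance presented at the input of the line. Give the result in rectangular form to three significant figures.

λ = v/f = 0.82·c / 3 GHz = 0.082 m
βl = 2π·l/λ = 2π × 0.35 = 126°
tan(βl) = tan(126°) = -1.38
Z_in = Z_0·(Z_L + jZ_0·tanβl)/(Z_0 + jZ_L·tanβl)
     = 50·(39 − j68.8)/(50 − j53.7)

Z_in ≈ 52.4 − j12.5 Ω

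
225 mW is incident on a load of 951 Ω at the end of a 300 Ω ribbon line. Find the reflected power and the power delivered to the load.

Γ = (951 − 300)/(951 + 300) = 0.52
|Γ|² = 0.271
P_refl = |Γ|²·P_inc = 60.9 mW, P_del = (1 − |Γ|²)·P_inc = 164 mW

P_reflected ≈ 60.9 mW; P_delivered ≈ 164 mW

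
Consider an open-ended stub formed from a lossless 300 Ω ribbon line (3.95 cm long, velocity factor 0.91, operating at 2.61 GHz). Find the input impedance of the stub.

Z_in ≈ +j310 Ω

λ = v/f = 0.91·c / 2.61 GHz = 0.105 m
βl = 2π·l/λ = 2π × 0.378 = 136°
tan(βl) = -0.967
For an open-ended stub, Z_in = −jZ_0·cot(βl) = −jZ_0/tan(βl)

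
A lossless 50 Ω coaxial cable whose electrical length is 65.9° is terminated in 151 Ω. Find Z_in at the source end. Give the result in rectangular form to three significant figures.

Z_in ≈ 19.4 − j19.5 Ω

tan(βl) = tan(65.9°) = 2.24
Z_in = Z_0·(Z_L + jZ_0·tanβl)/(Z_0 + jZ_L·tanβl)
     = 50·(151 + j112)/(50 + j338)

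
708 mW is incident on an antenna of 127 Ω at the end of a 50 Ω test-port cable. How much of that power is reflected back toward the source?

Γ = (127 − 50)/(127 + 50) = 0.435
|Γ|² = 0.189
P_refl = |Γ|²·P_inc = 134 mW, P_del = (1 − |Γ|²)·P_inc = 574 mW

P_reflected ≈ 134 mW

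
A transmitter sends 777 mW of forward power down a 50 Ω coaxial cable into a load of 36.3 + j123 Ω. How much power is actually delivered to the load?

P_delivered ≈ 250 mW

|Γ| = |(-13.7 + j123)/(86.3 + j123)| = 0.824
|Γ|² = 0.678
P_refl = |Γ|²·P_inc = 527 mW, P_del = (1 − |Γ|²)·P_inc = 250 mW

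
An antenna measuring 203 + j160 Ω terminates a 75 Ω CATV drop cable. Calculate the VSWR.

VSWR ≈ 4.54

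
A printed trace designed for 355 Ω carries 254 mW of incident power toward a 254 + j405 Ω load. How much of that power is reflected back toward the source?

|Γ| = |(-101 + j405)/(609 + j405)| = 0.571
|Γ|² = 0.326
P_refl = |Γ|²·P_inc = 82.7 mW, P_del = (1 − |Γ|²)·P_inc = 171 mW

P_reflected ≈ 82.7 mW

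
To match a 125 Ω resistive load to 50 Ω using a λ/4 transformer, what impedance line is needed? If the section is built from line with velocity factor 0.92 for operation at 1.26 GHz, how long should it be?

Z_qwt ≈ 79.1 Ω; length ≈ 5.48 cm

Z_qwt = √(Z_0·R_L) = √(50 × 125) = √6250
λ = 0.92·c/f = 0.219 m, so l = λ/4 = 0.0548 m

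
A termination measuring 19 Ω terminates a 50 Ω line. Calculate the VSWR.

VSWR ≈ 2.63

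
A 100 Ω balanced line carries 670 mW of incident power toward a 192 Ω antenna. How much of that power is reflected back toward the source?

Γ = (192 − 100)/(192 + 100) = 0.315
|Γ|² = 0.0993
P_refl = |Γ|²·P_inc = 66.5 mW, P_del = (1 − |Γ|²)·P_inc = 603 mW

P_reflected ≈ 66.5 mW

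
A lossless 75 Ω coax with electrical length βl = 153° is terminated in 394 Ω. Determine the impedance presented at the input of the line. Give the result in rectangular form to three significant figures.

tan(βl) = tan(153°) = -0.51
Z_in = Z_0·(Z_L + jZ_0·tanβl)/(Z_0 + jZ_L·tanβl)
     = 75·(394 − j38.2)/(75 − j201)

Z_in ≈ 60.8 + j124 Ω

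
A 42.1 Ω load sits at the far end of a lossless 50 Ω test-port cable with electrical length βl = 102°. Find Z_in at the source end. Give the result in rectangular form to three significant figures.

Z_in ≈ 58.3 − j4.1 Ω

tan(βl) = tan(102°) = -4.7
Z_in = Z_0·(Z_L + jZ_0·tanβl)/(Z_0 + jZ_L·tanβl)
     = 50·(42.1 − j235)/(50 − j198)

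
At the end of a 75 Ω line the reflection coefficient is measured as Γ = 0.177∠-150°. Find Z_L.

Z_L ≈ 54.3 − j9.92 Ω

Z_L = Z_0·(1 + Γ)/(1 − Γ) = 75·(0.847 − j0.0885)/(1.15 + j0.0885)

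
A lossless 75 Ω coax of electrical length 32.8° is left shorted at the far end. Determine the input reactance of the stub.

tan(βl) = 0.644
For a shorted stub, Z_in = jZ_0·tan(βl)

X_in ≈ 48.3 Ω (inductive)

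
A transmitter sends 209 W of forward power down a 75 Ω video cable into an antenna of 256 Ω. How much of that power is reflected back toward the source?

P_reflected ≈ 62.5 W

Γ = (256 − 75)/(256 + 75) = 0.547
|Γ|² = 0.299
P_refl = |Γ|²·P_inc = 62.5 W, P_del = (1 − |Γ|²)·P_inc = 147 W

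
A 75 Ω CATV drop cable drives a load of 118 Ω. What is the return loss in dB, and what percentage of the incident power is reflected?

RL ≈ 13 dB; 4.96% of incident power reflected

Γ = (118 − 75)/(118 + 75) = 0.223
RL = −20·log₁₀(0.223) = 13 dB
P_refl/P_inc = |Γ|² = 0.0496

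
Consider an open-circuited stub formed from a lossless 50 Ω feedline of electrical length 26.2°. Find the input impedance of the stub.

Z_in ≈ −j102 Ω

tan(βl) = 0.492
For an open-circuited stub, Z_in = −jZ_0·cot(βl) = −jZ_0/tan(βl)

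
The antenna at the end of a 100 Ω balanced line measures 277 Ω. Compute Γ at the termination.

Γ = 0.469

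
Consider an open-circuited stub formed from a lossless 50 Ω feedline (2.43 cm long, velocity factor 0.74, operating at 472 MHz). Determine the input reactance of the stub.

X_in ≈ -149 Ω (capacitive)

λ = v/f = 0.74·c / 472 MHz = 0.47 m
βl = 2π·l/λ = 2π × 0.0517 = 18.6°
tan(βl) = 0.337
For an open-circuited stub, Z_in = −jZ_0·cot(βl) = −jZ_0/tan(βl)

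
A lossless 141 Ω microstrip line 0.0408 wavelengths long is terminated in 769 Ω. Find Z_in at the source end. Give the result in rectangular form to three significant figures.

Z_in ≈ 270 − j349 Ω

βl = 2π × 0.0408 = 14.7°
tan(βl) = tan(14.7°) = 0.262
Z_in = Z_0·(Z_L + jZ_0·tanβl)/(Z_0 + jZ_L·tanβl)
     = 141·(769 + j37)/(141 + j202)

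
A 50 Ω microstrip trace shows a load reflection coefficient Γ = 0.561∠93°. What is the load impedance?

Z_L = Z_0·(1 + Γ)/(1 − Γ) = 50·(0.971 + j0.56)/(1.03 − j0.56)

Z_L ≈ 24.9 + j40.8 Ω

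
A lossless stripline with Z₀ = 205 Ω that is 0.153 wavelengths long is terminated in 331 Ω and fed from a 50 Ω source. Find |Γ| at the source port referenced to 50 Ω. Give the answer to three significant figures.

|Γ| ≈ 0.595

βl = 2π × 0.153 = 55.1°
tan(βl) = 1.43
Z_in = Z_0·(Z_L + jZ_0·tanβl)/(Z_0 + jZ_L·tanβl) = 159 − j74.3 Ω
Γ_s = (Z_in − Z_s)/(Z_in + Z_s) = (109 − j74.3)/(209 − j74.3), |Γ_s| = 0.595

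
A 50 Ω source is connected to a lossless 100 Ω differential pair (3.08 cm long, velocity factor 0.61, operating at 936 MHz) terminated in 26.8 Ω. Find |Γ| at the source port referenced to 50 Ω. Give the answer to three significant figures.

λ = v/f = 0.61·c / 936 MHz = 0.196 m
βl = 2π·l/λ = 2π × 0.158 = 56.7°
tan(βl) = 1.52
Z_in = Z_0·(Z_L + jZ_0·tanβl)/(Z_0 + jZ_L·tanβl) = 76.3 + j121 Ω
Γ_s = (Z_in − Z_s)/(Z_in + Z_s) = (26.3 + j121)/(126 + j121), |Γ_s| = 0.709

|Γ| ≈ 0.709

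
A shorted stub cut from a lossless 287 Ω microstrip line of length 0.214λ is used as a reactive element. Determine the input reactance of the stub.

βl = 2π × 0.214 = 77°
tan(βl) = 4.35
For a shorted stub, Z_in = jZ_0·tan(βl)

X_in ≈ 1250 Ω (inductive)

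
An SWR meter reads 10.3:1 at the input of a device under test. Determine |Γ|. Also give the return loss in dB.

|Γ| ≈ 0.823; return loss ≈ 1.69 dB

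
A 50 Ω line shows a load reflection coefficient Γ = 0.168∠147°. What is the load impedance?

Z_L ≈ 37.1 + j6.98 Ω

Z_L = Z_0·(1 + Γ)/(1 − Γ) = 50·(0.859 + j0.0915)/(1.14 − j0.0915)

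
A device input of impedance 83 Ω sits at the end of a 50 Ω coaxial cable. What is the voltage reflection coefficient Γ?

Γ = 0.248

Γ = (Z_L − Z_0)/(Z_L + Z_0) = (83 − 50)/(83 + 50) = 33/133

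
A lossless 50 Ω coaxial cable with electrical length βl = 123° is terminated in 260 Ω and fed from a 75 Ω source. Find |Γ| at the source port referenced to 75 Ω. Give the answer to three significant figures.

tan(βl) = -1.54
Z_in = Z_0·(Z_L + jZ_0·tanβl)/(Z_0 + jZ_L·tanβl) = 13.5 + j30.8 Ω
Γ_s = (Z_in − Z_s)/(Z_in + Z_s) = (-61.5 + j30.8)/(88.5 + j30.8), |Γ_s| = 0.735

|Γ| ≈ 0.735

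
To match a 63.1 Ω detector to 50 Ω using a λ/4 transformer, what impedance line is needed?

Z_qwt ≈ 56.2 Ω

Z_qwt = √(Z_0·R_L) = √(50 × 63.1) = √3155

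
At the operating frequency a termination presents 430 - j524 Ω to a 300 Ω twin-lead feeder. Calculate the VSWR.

Γ = (Z_L − Z_0)/(Z_L + Z_0) = (130 − j524)/(730 − j524)
|Γ| = 540/899 = 0.601
VSWR = (1 + |Γ|)/(1 − |Γ|) = 1.6/0.399

VSWR ≈ 4.01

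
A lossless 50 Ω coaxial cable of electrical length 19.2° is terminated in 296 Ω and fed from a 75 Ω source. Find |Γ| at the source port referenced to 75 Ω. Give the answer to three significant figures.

|Γ| ≈ 0.636

tan(βl) = 0.348
Z_in = Z_0·(Z_L + jZ_0·tanβl)/(Z_0 + jZ_L·tanβl) = 63.2 − j113 Ω
Γ_s = (Z_in − Z_s)/(Z_in + Z_s) = (-11.8 − j113)/(138 − j113), |Γ_s| = 0.636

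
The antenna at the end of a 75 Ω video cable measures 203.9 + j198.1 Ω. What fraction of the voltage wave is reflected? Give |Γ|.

|Γ| ≈ 0.691

Γ = (Z_L − Z_0)/(Z_L + Z_0) = (128.9 + j198.1)/(278.9 + j198.1)
|Γ| = 236/342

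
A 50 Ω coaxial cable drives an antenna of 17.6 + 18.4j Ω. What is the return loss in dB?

RL ≈ 5.48 dB

Γ = (-32.4 + j18.4)/(67.6 + j18.4), |Γ| = 0.532
RL = −20·log₁₀|Γ| = −20·log₁₀(0.532)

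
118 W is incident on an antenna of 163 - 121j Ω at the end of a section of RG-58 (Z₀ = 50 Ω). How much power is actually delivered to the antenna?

|Γ| = |(113 − j121)/(213 − j121)| = 0.676
|Γ|² = 0.457
P_refl = |Γ|²·P_inc = 53.9 W, P_del = (1 − |Γ|²)·P_inc = 64.1 W

P_delivered ≈ 64.1 W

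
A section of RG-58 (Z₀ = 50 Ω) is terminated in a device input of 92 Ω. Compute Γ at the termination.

Γ = 0.296

Γ = (Z_L − Z_0)/(Z_L + Z_0) = (92 − 50)/(92 + 50) = 42/142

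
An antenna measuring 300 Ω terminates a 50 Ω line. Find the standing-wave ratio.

Γ = (300 − 50)/(300 + 50) = 0.714
VSWR = (1 + 0.714)/(1 − 0.714)

VSWR ≈ 6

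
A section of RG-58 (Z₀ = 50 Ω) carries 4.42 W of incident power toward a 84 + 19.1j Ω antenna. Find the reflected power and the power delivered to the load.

P_reflected ≈ 0.367 W; P_delivered ≈ 4.05 W

|Γ| = |(34 + j19.1)/(134 + j19.1)| = 0.288
|Γ|² = 0.083
P_refl = |Γ|²·P_inc = 0.367 W, P_del = (1 − |Γ|²)·P_inc = 4.05 W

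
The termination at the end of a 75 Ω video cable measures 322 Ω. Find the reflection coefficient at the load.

Γ = (Z_L − Z_0)/(Z_L + Z_0) = (322 − 75)/(322 + 75) = 247/397

Γ = 0.622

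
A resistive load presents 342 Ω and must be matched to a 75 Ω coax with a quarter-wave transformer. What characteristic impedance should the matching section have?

Z_qwt ≈ 160 Ω

Z_qwt = √(Z_0·R_L) = √(75 × 342) = √25650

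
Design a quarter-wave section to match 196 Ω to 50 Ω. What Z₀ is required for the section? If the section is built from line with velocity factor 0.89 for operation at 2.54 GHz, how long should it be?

Z_qwt = √(Z_0·R_L) = √(50 × 196) = √9800
λ = 0.89·c/f = 0.105 m, so l = λ/4 = 0.0263 m

Z_qwt ≈ 99 Ω; length ≈ 2.63 cm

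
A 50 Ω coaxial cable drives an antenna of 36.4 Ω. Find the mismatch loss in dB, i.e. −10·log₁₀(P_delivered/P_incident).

Γ = (36.4 − 50)/(36.4 + 50) = -0.157
|Γ|² = 0.0248, so P_del/P_inc = 1 − |Γ|² = 0.975
ML = −10·log₁₀(1 − |Γ|²)

mismatch loss ≈ 0.109 dB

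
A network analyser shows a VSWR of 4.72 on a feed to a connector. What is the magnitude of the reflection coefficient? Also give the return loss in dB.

|Γ| ≈ 0.65; return loss ≈ 3.74 dB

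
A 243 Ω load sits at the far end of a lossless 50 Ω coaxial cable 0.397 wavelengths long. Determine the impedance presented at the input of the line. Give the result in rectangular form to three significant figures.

βl = 2π × 0.397 = 143°
tan(βl) = tan(143°) = -0.756
Z_in = Z_0·(Z_L + jZ_0·tanβl)/(Z_0 + jZ_L·tanβl)
     = 50·(243 − j37.8)/(50 − j184)

Z_in ≈ 26.3 + j59 Ω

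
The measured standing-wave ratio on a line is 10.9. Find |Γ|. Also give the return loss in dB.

|Γ| ≈ 0.832; return loss ≈ 1.6 dB

|Γ| = (S − 1)/(S + 1) = (10.9 − 1)/(10.9 + 1) = 9.9/11.9
RL = −20·log₁₀|Γ| = −20·log₁₀(0.832)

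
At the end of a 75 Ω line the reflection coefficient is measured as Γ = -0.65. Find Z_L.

Z_L = Z_0·(1 + Γ)/(1 − Γ) = 75·(0.35)/(1.65)

Z_L ≈ 15.9 Ω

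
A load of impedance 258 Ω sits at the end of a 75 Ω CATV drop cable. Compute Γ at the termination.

Γ = (Z_L − Z_0)/(Z_L + Z_0) = (258 − 75)/(258 + 75) = 183/333

Γ = 0.55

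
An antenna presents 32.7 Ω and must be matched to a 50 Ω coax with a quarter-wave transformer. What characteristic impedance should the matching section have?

Z_qwt = √(Z_0·R_L) = √(50 × 32.7) = √1635

Z_qwt ≈ 40.4 Ω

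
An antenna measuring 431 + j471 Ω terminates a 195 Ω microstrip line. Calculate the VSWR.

VSWR ≈ 5.11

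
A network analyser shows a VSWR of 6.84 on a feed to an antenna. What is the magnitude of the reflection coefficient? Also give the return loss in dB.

|Γ| = (S − 1)/(S + 1) = (6.84 − 1)/(6.84 + 1) = 5.84/7.84
RL = −20·log₁₀|Γ| = −20·log₁₀(0.745)

|Γ| ≈ 0.745; return loss ≈ 2.56 dB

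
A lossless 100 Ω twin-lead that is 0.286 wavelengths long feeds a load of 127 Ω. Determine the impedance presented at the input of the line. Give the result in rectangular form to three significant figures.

Z_in ≈ 80.3 + j8.47 Ω

βl = 2π × 0.286 = 103°
tan(βl) = tan(103°) = -4.35
Z_in = Z_0·(Z_L + jZ_0·tanβl)/(Z_0 + jZ_L·tanβl)
     = 100·(127 − j435)/(100 − j552)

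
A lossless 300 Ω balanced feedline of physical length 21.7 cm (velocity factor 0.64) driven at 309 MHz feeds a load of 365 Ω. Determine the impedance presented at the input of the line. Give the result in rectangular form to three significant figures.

Z_in ≈ 277 + j51.9 Ω

λ = v/f = 0.64·c / 309 MHz = 0.621 m
βl = 2π·l/λ = 2π × 0.349 = 126°
tan(βl) = tan(126°) = -1.39
Z_in = Z_0·(Z_L + jZ_0·tanβl)/(Z_0 + jZ_L·tanβl)
     = 300·(365 − j417)/(300 − j507)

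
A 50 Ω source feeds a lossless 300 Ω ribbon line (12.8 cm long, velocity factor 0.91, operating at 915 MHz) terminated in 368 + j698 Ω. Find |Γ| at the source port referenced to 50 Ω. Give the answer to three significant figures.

|Γ| ≈ 0.905

λ = v/f = 0.91·c / 915 MHz = 0.298 m
βl = 2π·l/λ = 2π × 0.429 = 154°
tan(βl) = -0.478
Z_in = Z_0·(Z_L + jZ_0·tanβl)/(Z_0 + jZ_L·tanβl) = 94.1 + j289 Ω
Γ_s = (Z_in − Z_s)/(Z_in + Z_s) = (44.1 + j289)/(144 + j289), |Γ_s| = 0.905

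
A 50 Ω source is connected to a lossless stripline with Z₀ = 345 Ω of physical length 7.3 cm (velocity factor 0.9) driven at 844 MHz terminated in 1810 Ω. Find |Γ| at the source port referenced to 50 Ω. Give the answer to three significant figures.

λ = v/f = 0.9·c / 844 MHz = 0.32 m
βl = 2π·l/λ = 2π × 0.228 = 82.1°
tan(βl) = 7.25
Z_in = Z_0·(Z_L + jZ_0·tanβl)/(Z_0 + jZ_L·tanβl) = 67 − j45.8 Ω
Γ_s = (Z_in − Z_s)/(Z_in + Z_s) = (17 − j45.8)/(117 − j45.8), |Γ_s| = 0.389

|Γ| ≈ 0.389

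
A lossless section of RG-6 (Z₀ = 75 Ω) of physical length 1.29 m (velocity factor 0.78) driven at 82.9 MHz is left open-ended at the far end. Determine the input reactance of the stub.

λ = v/f = 0.78·c / 82.9 MHz = 2.82 m
βl = 2π·l/λ = 2π × 0.457 = 165°
tan(βl) = -0.277
For an open-ended stub, Z_in = −jZ_0·cot(βl) = −jZ_0/tan(βl)

X_in ≈ 271 Ω (inductive)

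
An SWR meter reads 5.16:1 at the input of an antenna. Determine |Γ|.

|Γ| ≈ 0.675

|Γ| = (S − 1)/(S + 1) = (5.16 − 1)/(5.16 + 1) = 4.16/6.16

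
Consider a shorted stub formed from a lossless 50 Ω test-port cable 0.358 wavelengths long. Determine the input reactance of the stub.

βl = 2π × 0.358 = 129°
tan(βl) = -1.24
For a shorted stub, Z_in = jZ_0·tan(βl)

X_in ≈ -62 Ω (capacitive)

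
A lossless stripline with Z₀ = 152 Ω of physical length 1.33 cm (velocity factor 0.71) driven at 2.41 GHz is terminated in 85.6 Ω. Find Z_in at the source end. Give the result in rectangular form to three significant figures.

Z_in ≈ 155 + j89.4 Ω

λ = v/f = 0.71·c / 2.41 GHz = 0.0884 m
βl = 2π·l/λ = 2π × 0.15 = 54.2°
tan(βl) = tan(54.2°) = 1.39
Z_in = Z_0·(Z_L + jZ_0·tanβl)/(Z_0 + jZ_L·tanβl)
     = 152·(85.6 + j211)/(152 + j119)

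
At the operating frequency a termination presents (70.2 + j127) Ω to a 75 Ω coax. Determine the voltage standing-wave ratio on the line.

Γ = (Z_L − Z_0)/(Z_L + Z_0) = (-4.8 + j127)/(145.2 + j127)
|Γ| = 127/193 = 0.659
VSWR = (1 + |Γ|)/(1 − |Γ|) = 1.66/0.341

VSWR ≈ 4.86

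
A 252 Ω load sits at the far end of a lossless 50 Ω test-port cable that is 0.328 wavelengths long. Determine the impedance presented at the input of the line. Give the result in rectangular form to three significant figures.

βl = 2π × 0.328 = 118°
tan(βl) = tan(118°) = -1.87
Z_in = Z_0·(Z_L + jZ_0·tanβl)/(Z_0 + jZ_L·tanβl)
     = 50·(252 − j93.7)/(50 − j472)

Z_in ≈ 12.6 + j25.3 Ω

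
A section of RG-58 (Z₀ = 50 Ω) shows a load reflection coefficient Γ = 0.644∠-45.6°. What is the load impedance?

Z_L ≈ 57 − j89.6 Ω

Z_L = Z_0·(1 + Γ)/(1 − Γ) = 50·(1.45 − j0.46)/(0.549 + j0.46)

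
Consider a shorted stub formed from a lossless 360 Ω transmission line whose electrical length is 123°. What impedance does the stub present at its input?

Z_in ≈ −j554 Ω

tan(βl) = -1.54
For a shorted stub, Z_in = jZ_0·tan(βl)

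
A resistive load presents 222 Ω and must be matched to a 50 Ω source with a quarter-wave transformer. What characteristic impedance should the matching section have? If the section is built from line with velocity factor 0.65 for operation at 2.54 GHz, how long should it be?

Z_qwt = √(Z_0·R_L) = √(50 × 222) = √11100
λ = 0.65·c/f = 0.0768 m, so l = λ/4 = 0.0192 m

Z_qwt ≈ 105 Ω; length ≈ 1.92 cm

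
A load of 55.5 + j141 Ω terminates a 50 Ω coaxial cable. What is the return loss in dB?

RL ≈ 1.92 dB

Γ = (5.5 + j141)/(105.5 + j141), |Γ| = 0.801
RL = −20·log₁₀|Γ| = −20·log₁₀(0.801)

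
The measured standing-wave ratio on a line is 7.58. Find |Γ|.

|Γ| ≈ 0.767

|Γ| = (S − 1)/(S + 1) = (7.58 − 1)/(7.58 + 1) = 6.58/8.58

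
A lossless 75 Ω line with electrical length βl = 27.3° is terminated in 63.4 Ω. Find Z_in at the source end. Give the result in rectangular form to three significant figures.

tan(βl) = tan(27.3°) = 0.516
Z_in = Z_0·(Z_L + jZ_0·tanβl)/(Z_0 + jZ_L·tanβl)
     = 75·(63.4 + j38.7)/(75 + j32.7)

Z_in ≈ 67.4 + j9.28 Ω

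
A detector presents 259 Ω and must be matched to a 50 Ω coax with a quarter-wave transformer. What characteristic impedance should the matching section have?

Z_qwt ≈ 114 Ω

Z_qwt = √(Z_0·R_L) = √(50 × 259) = √12950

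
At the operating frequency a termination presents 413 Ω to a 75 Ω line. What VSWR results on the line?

For a purely resistive load, VSWR = R_L/Z_0 or Z_0/R_L (whichever > 1) = 413/75

VSWR ≈ 5.51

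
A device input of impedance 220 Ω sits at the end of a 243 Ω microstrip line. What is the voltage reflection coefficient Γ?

Γ = (Z_L − Z_0)/(Z_L + Z_0) = (220 − 243)/(220 + 243) = -23/463

Γ = -0.0497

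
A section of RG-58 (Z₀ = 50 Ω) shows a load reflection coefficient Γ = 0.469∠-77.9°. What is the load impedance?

Z_L ≈ 38.1 − j44.8 Ω

Z_L = Z_0·(1 + Γ)/(1 − Γ) = 50·(1.1 − j0.459)/(0.902 + j0.459)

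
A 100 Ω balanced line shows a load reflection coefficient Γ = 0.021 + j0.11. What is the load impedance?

Z_L ≈ 102 + j22.7 Ω

Z_L = Z_0·(1 + Γ)/(1 − Γ) = 100·(1.02 + j0.11)/(0.979 − j0.11)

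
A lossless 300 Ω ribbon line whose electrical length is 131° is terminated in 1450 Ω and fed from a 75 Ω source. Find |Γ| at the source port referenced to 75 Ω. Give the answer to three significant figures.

|Γ| ≈ 0.808

tan(βl) = -1.15
Z_in = Z_0·(Z_L + jZ_0·tanβl)/(Z_0 + jZ_L·tanβl) = 106 + j242 Ω
Γ_s = (Z_in − Z_s)/(Z_in + Z_s) = (30.6 + j242)/(181 + j242), |Γ_s| = 0.808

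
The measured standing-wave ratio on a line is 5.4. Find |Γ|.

|Γ| = (S − 1)/(S + 1) = (5.4 − 1)/(5.4 + 1) = 4.4/6.4

|Γ| ≈ 0.688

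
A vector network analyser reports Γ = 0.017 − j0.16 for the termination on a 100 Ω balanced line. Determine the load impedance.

Z_L ≈ 98.2 − j32.3 Ω

Z_L = Z_0·(1 + Γ)/(1 − Γ) = 100·(1.02 − j0.16)/(0.983 + j0.16)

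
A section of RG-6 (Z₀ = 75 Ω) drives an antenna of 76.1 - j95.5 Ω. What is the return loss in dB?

RL ≈ 5.44 dB

Γ = (1.1 − j95.5)/(151.1 − j95.5), |Γ| = 0.534
RL = −20·log₁₀|Γ| = −20·log₁₀(0.534)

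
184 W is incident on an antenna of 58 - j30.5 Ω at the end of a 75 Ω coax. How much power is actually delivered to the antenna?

|Γ| = |(-17 − j30.5)/(133 − j30.5)| = 0.256
|Γ|² = 0.0655
P_refl = |Γ|²·P_inc = 12 W, P_del = (1 − |Γ|²)·P_inc = 172 W

P_delivered ≈ 172 W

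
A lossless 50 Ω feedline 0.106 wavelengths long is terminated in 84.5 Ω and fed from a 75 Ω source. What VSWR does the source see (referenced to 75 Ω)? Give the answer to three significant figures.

βl = 2π × 0.106 = 38.2°
tan(βl) = 0.786
Z_in = Z_0·(Z_L + jZ_0·tanβl)/(Z_0 + jZ_L·tanβl) = 49.5 − j26.4 Ω
Γ_s = (Z_in − Z_s)/(Z_in + Z_s) = (-25.5 − j26.4)/(124 − j26.4), |Γ_s| = 0.289
VSWR = (1 + |Γ_s|)/(1 − |Γ_s|)

VSWR ≈ 1.81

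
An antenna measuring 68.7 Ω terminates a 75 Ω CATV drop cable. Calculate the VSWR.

VSWR ≈ 1.09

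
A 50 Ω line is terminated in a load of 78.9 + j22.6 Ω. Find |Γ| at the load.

|Γ| ≈ 0.28

Γ = (Z_L − Z_0)/(Z_L + Z_0) = (28.9 + j22.6)/(128.9 + j22.6)
|Γ| = 36.7/131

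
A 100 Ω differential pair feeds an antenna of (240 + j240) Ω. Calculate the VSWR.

Γ = (Z_L − Z_0)/(Z_L + Z_0) = (140 + j240)/(340 + j240)
|Γ| = 278/416 = 0.668
VSWR = (1 + |Γ|)/(1 − |Γ|) = 1.67/0.332

VSWR ≈ 5.02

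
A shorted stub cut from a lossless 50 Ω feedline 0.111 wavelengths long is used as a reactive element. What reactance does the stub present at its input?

X_in ≈ 41.9 Ω (inductive)

βl = 2π × 0.111 = 40°
tan(βl) = 0.838
For a shorted stub, Z_in = jZ_0·tan(βl)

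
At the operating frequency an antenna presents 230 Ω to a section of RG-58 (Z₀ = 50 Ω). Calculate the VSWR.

VSWR ≈ 4.6

For a purely resistive load, VSWR = R_L/Z_0 or Z_0/R_L (whichever > 1) = 230/50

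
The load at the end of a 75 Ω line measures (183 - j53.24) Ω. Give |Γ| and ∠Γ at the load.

Γ ≈ 0.457 ∠ -14.6°

Γ = (Z_L − Z_0)/(Z_L + Z_0) = (108 − j53.24)/(258 − j53.24)
|Γ| = 120/263 = 0.457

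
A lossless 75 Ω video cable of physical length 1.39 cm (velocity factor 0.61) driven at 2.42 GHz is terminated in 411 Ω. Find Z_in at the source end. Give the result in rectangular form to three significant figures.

Z_in ≈ 16.2 − j31.8 Ω

λ = v/f = 0.61·c / 2.42 GHz = 0.0756 m
βl = 2π·l/λ = 2π × 0.184 = 66.2°
tan(βl) = tan(66.2°) = 2.26
Z_in = Z_0·(Z_L + jZ_0·tanβl)/(Z_0 + jZ_L·tanβl)
     = 75·(411 + j170)/(75 + j931)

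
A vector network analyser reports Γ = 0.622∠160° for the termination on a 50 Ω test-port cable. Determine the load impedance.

Z_L ≈ 12 + j8.32 Ω

Z_L = Z_0·(1 + Γ)/(1 − Γ) = 50·(0.416 + j0.213)/(1.58 − j0.213)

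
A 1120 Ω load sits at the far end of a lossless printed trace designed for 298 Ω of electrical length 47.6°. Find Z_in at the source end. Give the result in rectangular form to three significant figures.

Z_in ≈ 137 − j239 Ω

tan(βl) = tan(47.6°) = 1.1
Z_in = Z_0·(Z_L + jZ_0·tanβl)/(Z_0 + jZ_L·tanβl)
     = 298·(1120 + j326)/(298 + j1230)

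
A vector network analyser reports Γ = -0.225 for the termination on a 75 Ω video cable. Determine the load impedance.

Z_L = Z_0·(1 + Γ)/(1 − Γ) = 75·(0.775)/(1.23)

Z_L ≈ 47.4 Ω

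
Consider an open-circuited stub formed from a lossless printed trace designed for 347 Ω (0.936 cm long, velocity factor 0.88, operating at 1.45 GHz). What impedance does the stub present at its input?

Z_in ≈ −j1040 Ω

λ = v/f = 0.88·c / 1.45 GHz = 0.182 m
βl = 2π·l/λ = 2π × 0.0514 = 18.5°
tan(βl) = 0.335
For an open-circuited stub, Z_in = −jZ_0·cot(βl) = −jZ_0/tan(βl)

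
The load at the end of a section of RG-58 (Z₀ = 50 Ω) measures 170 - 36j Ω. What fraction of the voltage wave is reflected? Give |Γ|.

|Γ| ≈ 0.562

Γ = (Z_L − Z_0)/(Z_L + Z_0) = (120 − j36)/(220 − j36)
|Γ| = 125/223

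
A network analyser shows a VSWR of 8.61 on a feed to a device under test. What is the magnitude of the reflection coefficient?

|Γ| ≈ 0.792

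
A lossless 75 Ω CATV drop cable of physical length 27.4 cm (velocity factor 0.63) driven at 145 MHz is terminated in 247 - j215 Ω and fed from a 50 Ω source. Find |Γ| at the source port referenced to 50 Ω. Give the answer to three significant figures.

|Γ| ≈ 0.6

λ = v/f = 0.63·c / 145 MHz = 1.3 m
βl = 2π·l/λ = 2π × 0.21 = 75.7°
tan(βl) = 3.92
Z_in = Z_0·(Z_L + jZ_0·tanβl)/(Z_0 + jZ_L·tanβl) = 12.8 − j7.04 Ω
Γ_s = (Z_in − Z_s)/(Z_in + Z_s) = (-37.2 − j7.04)/(62.8 − j7.04), |Γ_s| = 0.6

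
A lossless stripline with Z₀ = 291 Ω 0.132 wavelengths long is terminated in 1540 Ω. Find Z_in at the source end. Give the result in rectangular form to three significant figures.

Z_in ≈ 98.2 − j249 Ω

βl = 2π × 0.132 = 47.5°
tan(βl) = tan(47.5°) = 1.09
Z_in = Z_0·(Z_L + jZ_0·tanβl)/(Z_0 + jZ_L·tanβl)
     = 291·(1540 + j318)/(291 + j1680)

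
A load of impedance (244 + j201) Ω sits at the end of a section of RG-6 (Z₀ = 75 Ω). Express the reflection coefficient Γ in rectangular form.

Γ ≈ 0.663 + j0.212

Γ = (Z_L − Z_0)/(Z_L + Z_0) = (169 + j201)/(319 + j201)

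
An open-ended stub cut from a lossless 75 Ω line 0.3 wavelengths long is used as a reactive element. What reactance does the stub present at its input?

βl = 2π × 0.3 = 108°
tan(βl) = -3.08
For an open-ended stub, Z_in = −jZ_0·cot(βl) = −jZ_0/tan(βl)

X_in ≈ 24.4 Ω (inductive)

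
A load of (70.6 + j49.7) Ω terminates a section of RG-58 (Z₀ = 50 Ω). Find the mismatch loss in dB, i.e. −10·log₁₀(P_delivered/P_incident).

mismatch loss ≈ 0.81 dB

Γ = (20.6 + j49.7)/(120.6 + j49.7), |Γ| = 0.412
|Γ|² = 0.17, so P_del/P_inc = 1 − |Γ|² = 0.83
ML = −10·log₁₀(1 − |Γ|²)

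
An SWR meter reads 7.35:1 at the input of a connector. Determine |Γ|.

|Γ| ≈ 0.76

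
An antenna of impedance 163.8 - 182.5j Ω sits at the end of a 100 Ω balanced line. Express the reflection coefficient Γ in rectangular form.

Γ ≈ 0.487 − j0.355

Γ = (Z_L − Z_0)/(Z_L + Z_0) = (63.8 − j182.5)/(263.8 − j182.5)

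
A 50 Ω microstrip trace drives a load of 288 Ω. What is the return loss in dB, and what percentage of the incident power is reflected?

Γ = (288 − 50)/(288 + 50) = 0.704
RL = −20·log₁₀(0.704) = 3.05 dB
P_refl/P_inc = |Γ|² = 0.496

RL ≈ 3.05 dB; 49.6% of incident power reflected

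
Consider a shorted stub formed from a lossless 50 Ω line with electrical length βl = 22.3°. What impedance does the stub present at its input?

Z_in ≈ +j20.5 Ω

tan(βl) = 0.41
For a shorted stub, Z_in = jZ_0·tan(βl)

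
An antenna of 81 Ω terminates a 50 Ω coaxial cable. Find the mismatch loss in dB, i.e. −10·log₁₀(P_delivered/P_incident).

mismatch loss ≈ 0.25 dB

Γ = (81 − 50)/(81 + 50) = 0.237
|Γ|² = 0.056, so P_del/P_inc = 1 − |Γ|² = 0.944
ML = −10·log₁₀(1 − |Γ|²)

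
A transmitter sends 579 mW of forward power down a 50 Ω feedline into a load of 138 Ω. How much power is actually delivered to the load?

Γ = (138 − 50)/(138 + 50) = 0.468
|Γ|² = 0.219
P_refl = |Γ|²·P_inc = 127 mW, P_del = (1 − |Γ|²)·P_inc = 452 mW

P_delivered ≈ 452 mW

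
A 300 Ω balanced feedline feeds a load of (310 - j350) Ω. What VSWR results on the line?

VSWR ≈ 2.98

Γ = (Z_L − Z_0)/(Z_L + Z_0) = (10 − j350)/(610 − j350)
|Γ| = 350/703 = 0.498
VSWR = (1 + |Γ|)/(1 − |Γ|) = 1.5/0.502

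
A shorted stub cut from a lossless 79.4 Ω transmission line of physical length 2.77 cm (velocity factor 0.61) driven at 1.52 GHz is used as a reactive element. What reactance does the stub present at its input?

X_in ≈ 631 Ω (inductive)

λ = v/f = 0.61·c / 1.52 GHz = 0.12 m
βl = 2π·l/λ = 2π × 0.23 = 82.8°
tan(βl) = 7.95
For a shorted stub, Z_in = jZ_0·tan(βl)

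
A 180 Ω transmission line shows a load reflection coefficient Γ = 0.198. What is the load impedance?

Z_L ≈ 269 Ω

Z_L = Z_0·(1 + Γ)/(1 − Γ) = 180·(1.2)/(0.802)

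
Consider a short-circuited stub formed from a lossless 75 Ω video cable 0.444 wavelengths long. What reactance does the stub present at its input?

βl = 2π × 0.444 = 160°
tan(βl) = -0.367
For a short-circuited stub, Z_in = jZ_0·tan(βl)

X_in ≈ -27.5 Ω (capacitive)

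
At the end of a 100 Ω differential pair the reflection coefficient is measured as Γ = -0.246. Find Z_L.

Z_L = Z_0·(1 + Γ)/(1 − Γ) = 100·(0.754)/(1.25)

Z_L ≈ 60.5 Ω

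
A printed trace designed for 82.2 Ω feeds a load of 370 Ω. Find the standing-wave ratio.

For a purely resistive load, VSWR = R_L/Z_0 or Z_0/R_L (whichever > 1) = 370/82.2

VSWR ≈ 4.5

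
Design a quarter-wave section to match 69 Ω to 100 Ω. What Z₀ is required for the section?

Z_qwt ≈ 83.1 Ω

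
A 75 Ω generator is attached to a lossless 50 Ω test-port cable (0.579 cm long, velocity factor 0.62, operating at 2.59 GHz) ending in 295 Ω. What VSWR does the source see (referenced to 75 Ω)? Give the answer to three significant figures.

VSWR ≈ 5.12

λ = v/f = 0.62·c / 2.59 GHz = 0.0718 m
βl = 2π·l/λ = 2π × 0.0806 = 29°
tan(βl) = 0.555
Z_in = Z_0·(Z_L + jZ_0·tanβl)/(Z_0 + jZ_L·tanβl) = 32.9 − j80.1 Ω
Γ_s = (Z_in − Z_s)/(Z_in + Z_s) = (-42.1 − j80.1)/(108 − j80.1), |Γ_s| = 0.673
VSWR = (1 + |Γ_s|)/(1 − |Γ_s|)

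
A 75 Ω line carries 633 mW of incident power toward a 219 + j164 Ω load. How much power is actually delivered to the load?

|Γ| = |(144 + j164)/(294 + j164)| = 0.648
|Γ|² = 0.42
P_refl = |Γ|²·P_inc = 266 mW, P_del = (1 − |Γ|²)·P_inc = 367 mW

P_delivered ≈ 367 mW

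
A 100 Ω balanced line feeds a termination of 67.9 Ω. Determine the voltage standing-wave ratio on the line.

VSWR ≈ 1.47

For a purely resistive load, VSWR = R_L/Z_0 or Z_0/R_L (whichever > 1) = 100/67.9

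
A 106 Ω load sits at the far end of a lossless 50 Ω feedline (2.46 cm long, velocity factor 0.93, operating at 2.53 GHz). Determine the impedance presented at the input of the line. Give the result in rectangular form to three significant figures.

Z_in ≈ 24.1 − j6.6 Ω

λ = v/f = 0.93·c / 2.53 GHz = 0.11 m
βl = 2π·l/λ = 2π × 0.223 = 80.3°
tan(βl) = tan(80.3°) = 5.85
Z_in = Z_0·(Z_L + jZ_0·tanβl)/(Z_0 + jZ_L·tanβl)
     = 50·(106 + j293)/(50 + j621)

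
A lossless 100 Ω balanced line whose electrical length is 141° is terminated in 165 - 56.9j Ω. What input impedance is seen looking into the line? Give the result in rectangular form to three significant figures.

tan(βl) = tan(141°) = -0.81
Z_in = Z_0·(Z_L + jZ_0·tanβl)/(Z_0 + jZ_L·tanβl)
     = 100·(165 − j138)/(53.9 − j134)

Z_in ≈ 132 + j70.4 Ω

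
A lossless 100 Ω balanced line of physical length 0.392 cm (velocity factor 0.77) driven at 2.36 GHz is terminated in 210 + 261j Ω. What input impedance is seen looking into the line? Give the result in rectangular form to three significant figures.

λ = v/f = 0.77·c / 2.36 GHz = 0.0979 m
βl = 2π·l/λ = 2π × 0.04 = 14.4°
tan(βl) = tan(14.4°) = 0.257
Z_in = Z_0·(Z_L + jZ_0·tanβl)/(Z_0 + jZ_L·tanβl)
     = 100·(210 + j287)/(32.9 + j54)

Z_in ≈ 560 − j47.6 Ω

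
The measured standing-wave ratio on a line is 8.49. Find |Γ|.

|Γ| ≈ 0.789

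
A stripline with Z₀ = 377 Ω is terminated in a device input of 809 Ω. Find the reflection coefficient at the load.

Γ = (Z_L − Z_0)/(Z_L + Z_0) = (809 − 377)/(809 + 377) = 432/1186

Γ = 0.364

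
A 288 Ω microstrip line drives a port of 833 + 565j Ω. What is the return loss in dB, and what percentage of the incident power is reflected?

Γ = (545 + j565)/(1121 + j565), |Γ| = 0.625
RL = −20·log₁₀(0.625) = 4.08 dB
P_refl/P_inc = |Γ|² = 0.391

RL ≈ 4.08 dB; 39.1% of incident power reflected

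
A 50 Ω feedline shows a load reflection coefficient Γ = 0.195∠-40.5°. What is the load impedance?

Z_L ≈ 64.9 − j17.1 Ω

Z_L = Z_0·(1 + Γ)/(1 − Γ) = 50·(1.15 − j0.127)/(0.852 + j0.127)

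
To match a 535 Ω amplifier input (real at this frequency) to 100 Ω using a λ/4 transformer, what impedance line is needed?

Z_qwt ≈ 231 Ω

Z_qwt = √(Z_0·R_L) = √(100 × 535) = √53500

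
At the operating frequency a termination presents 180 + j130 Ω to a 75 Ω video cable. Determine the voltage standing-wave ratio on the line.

VSWR ≈ 3.81

Γ = (Z_L − Z_0)/(Z_L + Z_0) = (105 + j130)/(255 + j130)
|Γ| = 167/286 = 0.584
VSWR = (1 + |Γ|)/(1 − |Γ|) = 1.58/0.416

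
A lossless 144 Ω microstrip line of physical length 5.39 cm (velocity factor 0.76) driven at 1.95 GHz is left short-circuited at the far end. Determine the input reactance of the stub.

λ = v/f = 0.76·c / 1.95 GHz = 0.117 m
βl = 2π·l/λ = 2π × 0.461 = 166°
tan(βl) = -0.25
For a short-circuited stub, Z_in = jZ_0·tan(βl)

X_in ≈ -36 Ω (capacitive)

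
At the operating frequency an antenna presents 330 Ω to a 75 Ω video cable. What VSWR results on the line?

VSWR ≈ 4.4

For a purely resistive load, VSWR = R_L/Z_0 or Z_0/R_L (whichever > 1) = 330/75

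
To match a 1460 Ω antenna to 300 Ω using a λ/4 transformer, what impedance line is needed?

Z_qwt = √(Z_0·R_L) = √(300 × 1460) = √438000

Z_qwt ≈ 662 Ω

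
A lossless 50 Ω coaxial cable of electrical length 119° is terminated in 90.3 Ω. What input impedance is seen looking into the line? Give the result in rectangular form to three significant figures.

Z_in ≈ 33.1 + j17.6 Ω

tan(βl) = tan(119°) = -1.8
Z_in = Z_0·(Z_L + jZ_0·tanβl)/(Z_0 + jZ_L·tanβl)
     = 50·(90.3 − j90.2)/(50 − j163)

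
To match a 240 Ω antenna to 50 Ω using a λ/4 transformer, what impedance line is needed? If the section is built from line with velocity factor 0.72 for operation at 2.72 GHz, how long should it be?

Z_qwt ≈ 110 Ω; length ≈ 1.99 cm

Z_qwt = √(Z_0·R_L) = √(50 × 240) = √12000
λ = 0.72·c/f = 0.0794 m, so l = λ/4 = 0.0199 m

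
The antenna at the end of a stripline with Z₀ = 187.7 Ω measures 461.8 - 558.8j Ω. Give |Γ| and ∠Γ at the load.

Γ = (Z_L − Z_0)/(Z_L + Z_0) = (274.1 − j558.8)/(649.5 − j558.8)
|Γ| = 622/857 = 0.726

Γ ≈ 0.726 ∠ -23.2°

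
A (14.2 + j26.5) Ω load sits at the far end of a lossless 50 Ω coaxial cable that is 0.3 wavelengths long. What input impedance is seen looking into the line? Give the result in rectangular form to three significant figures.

Z_in ≈ 19.3 − j42 Ω

βl = 2π × 0.3 = 108°
tan(βl) = tan(108°) = -3.08
Z_in = Z_0·(Z_L + jZ_0·tanβl)/(Z_0 + jZ_L·tanβl)
     = 50·(14.2 − j127)/(132 − j43.7)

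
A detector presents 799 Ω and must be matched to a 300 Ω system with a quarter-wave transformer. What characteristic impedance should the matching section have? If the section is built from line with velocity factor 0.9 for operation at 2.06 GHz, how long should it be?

Z_qwt = √(Z_0·R_L) = √(300 × 799) = √239700
λ = 0.9·c/f = 0.131 m, so l = λ/4 = 0.0328 m

Z_qwt ≈ 490 Ω; length ≈ 3.28 cm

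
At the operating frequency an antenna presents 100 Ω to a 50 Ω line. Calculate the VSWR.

Γ = (100 − 50)/(100 + 50) = 0.333
VSWR = (1 + 0.333)/(1 − 0.333)

VSWR ≈ 2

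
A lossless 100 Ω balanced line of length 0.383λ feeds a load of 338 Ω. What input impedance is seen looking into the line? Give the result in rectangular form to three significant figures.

Z_in ≈ 59.4 + j91.2 Ω

βl = 2π × 0.383 = 138°
tan(βl) = tan(138°) = -0.904
Z_in = Z_0·(Z_L + jZ_0·tanβl)/(Z_0 + jZ_L·tanβl)
     = 100·(338 − j90.4)/(100 − j306)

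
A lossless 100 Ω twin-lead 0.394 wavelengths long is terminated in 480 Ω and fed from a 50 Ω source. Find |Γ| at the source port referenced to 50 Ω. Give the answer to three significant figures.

βl = 2π × 0.394 = 142°
tan(βl) = -0.786
Z_in = Z_0·(Z_L + jZ_0·tanβl)/(Z_0 + jZ_L·tanβl) = 51 + j114 Ω
Γ_s = (Z_in − Z_s)/(Z_in + Z_s) = (0.989 + j114)/(101 + j114), |Γ_s| = 0.748

|Γ| ≈ 0.748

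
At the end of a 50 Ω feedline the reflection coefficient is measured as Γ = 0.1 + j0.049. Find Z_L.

Z_L ≈ 60.8 + j6.03 Ω

Z_L = Z_0·(1 + Γ)/(1 − Γ) = 50·(1.1 + j0.049)/(0.9 − j0.049)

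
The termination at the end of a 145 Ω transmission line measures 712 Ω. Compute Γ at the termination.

Γ = (Z_L − Z_0)/(Z_L + Z_0) = (712 − 145)/(712 + 145) = 567/857

Γ = 0.662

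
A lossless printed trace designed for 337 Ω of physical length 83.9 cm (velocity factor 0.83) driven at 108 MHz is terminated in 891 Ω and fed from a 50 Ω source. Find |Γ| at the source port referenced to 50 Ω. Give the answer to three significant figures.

|Γ| ≈ 0.805

λ = v/f = 0.83·c / 108 MHz = 2.31 m
βl = 2π·l/λ = 2π × 0.364 = 131°
tan(βl) = -1.15
Z_in = Z_0·(Z_L + jZ_0·tanβl)/(Z_0 + jZ_L·tanβl) = 202 + j227 Ω
Γ_s = (Z_in − Z_s)/(Z_in + Z_s) = (152 + j227)/(252 + j227), |Γ_s| = 0.805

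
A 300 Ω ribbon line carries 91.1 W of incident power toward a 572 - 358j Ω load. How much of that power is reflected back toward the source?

|Γ| = |(272 − j358)/(872 − j358)| = 0.477
|Γ|² = 0.228
P_refl = |Γ|²·P_inc = 20.7 W, P_del = (1 − |Γ|²)·P_inc = 70.4 W

P_reflected ≈ 20.7 W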